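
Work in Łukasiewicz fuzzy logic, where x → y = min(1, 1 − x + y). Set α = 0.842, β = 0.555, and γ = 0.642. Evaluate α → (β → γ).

1.000

β → γ = min(1, 1 − 0.555 + 0.642) = min(1, 1.087) = 1.000
α → (β → γ) = min(1, 1 − 0.842 + 1.000) = min(1, 1.158) = 1.000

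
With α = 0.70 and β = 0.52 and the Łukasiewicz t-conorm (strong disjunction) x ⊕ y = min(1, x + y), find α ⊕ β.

1.00

α ⊕ β = min(1, 0.70 + 0.52) = min(1, 1.22) = 1.00
For comparison, the Gödel t-conorm max(x, y) would give 0.70.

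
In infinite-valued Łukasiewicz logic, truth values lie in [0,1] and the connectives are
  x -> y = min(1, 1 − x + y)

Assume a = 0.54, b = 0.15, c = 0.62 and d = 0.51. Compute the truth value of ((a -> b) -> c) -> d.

0.51

a -> b = min(1, 1 − 0.54 + 0.15) = min(1, 0.61) = 0.61
(a -> b) -> c = min(1, 1 − 0.61 + 0.62) = min(1, 1.01) = 1.00
((a -> b) -> c) -> d = min(1, 1 − 1.00 + 0.51) = min(1, 0.51) = 0.51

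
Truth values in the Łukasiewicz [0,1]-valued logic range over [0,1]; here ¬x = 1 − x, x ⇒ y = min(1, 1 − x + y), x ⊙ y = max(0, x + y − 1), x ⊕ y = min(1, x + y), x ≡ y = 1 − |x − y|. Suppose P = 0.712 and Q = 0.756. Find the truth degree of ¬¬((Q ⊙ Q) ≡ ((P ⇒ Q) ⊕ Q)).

0.512

Q ⊙ Q = max(0, 0.756 + 0.756 − 1) = max(0, 0.512) = 0.512
P ⇒ Q = min(1, 1 − 0.712 + 0.756) = min(1, 1.044) = 1.000
(P ⇒ Q) ⊕ Q = min(1, 1.000 + 0.756) = min(1, 1.756) = 1.000
(Q ⊙ Q) ≡ ((P ⇒ Q) ⊕ Q) = 1 − |0.512 − 1.000| = 1 − 0.488 = 0.512
¬((Q ⊙ Q) ≡ ((P ⇒ Q) ⊕ Q)) = 1 − 0.512 = 0.488
¬¬((Q ⊙ Q) ≡ ((P ⇒ Q) ⊕ Q)) = 1 − 0.488 = 0.512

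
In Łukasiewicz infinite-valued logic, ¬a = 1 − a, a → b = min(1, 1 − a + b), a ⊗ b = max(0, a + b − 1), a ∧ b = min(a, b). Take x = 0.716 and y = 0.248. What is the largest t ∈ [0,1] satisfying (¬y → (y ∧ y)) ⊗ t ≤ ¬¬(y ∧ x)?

0.752

¬y = 1 − 0.248 = 0.752
y ∧ y = min(0.248, 0.248) = 0.248
¬y → (y ∧ y) = min(1, 1 − 0.752 + 0.248) = min(1, 0.496) = 0.496
So the left factor is ¬y → (y ∧ y) = 0.496.
y ∧ x = min(0.248, 0.716) = 0.248
¬(y ∧ x) = 1 − 0.248 = 0.752
¬¬(y ∧ x) = 1 − 0.752 = 0.248
So the right-hand bound is ¬¬(y ∧ x) = 0.248.
The residuum of the Łukasiewicz t-norm gives the supremum: min(1, 1 − 0.496 + 0.248).
1 − 0.496 + 0.248 = 0.752, so t = min(1, 0.752) = 0.752.
Check: 0.496 ⊗ 0.752 = max(0, 0.248) = 0.248 ≤ 0.248.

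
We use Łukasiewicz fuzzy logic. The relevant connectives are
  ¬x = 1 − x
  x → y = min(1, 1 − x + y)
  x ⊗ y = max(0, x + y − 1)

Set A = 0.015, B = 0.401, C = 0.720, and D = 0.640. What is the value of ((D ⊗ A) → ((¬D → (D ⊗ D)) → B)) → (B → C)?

D ⊗ A = max(0, 0.640 + 0.015 − 1) = max(0, -0.345) = 0.000
¬D = 1 − 0.640 = 0.360
D ⊗ D = max(0, 0.640 + 0.640 − 1) = max(0, 0.280) = 0.280
¬D → (D ⊗ D) = min(1, 1 − 0.360 + 0.280) = min(1, 0.920) = 0.920
(¬D → (D ⊗ D)) → B = min(1, 1 − 0.920 + 0.401) = min(1, 0.481) = 0.481
(D ⊗ A) → ((¬D → (D ⊗ D)) → B) = min(1, 1 − 0.000 + 0.481) = min(1, 1.481) = 1.000
B → C = min(1, 1 − 0.401 + 0.720) = min(1, 1.319) = 1.000
((D ⊗ A) → ((¬D → (D ⊗ D)) → B)) → (B → C) = min(1, 1 − 1.000 + 1.000) = min(1, 1.000) = 1.000

1.000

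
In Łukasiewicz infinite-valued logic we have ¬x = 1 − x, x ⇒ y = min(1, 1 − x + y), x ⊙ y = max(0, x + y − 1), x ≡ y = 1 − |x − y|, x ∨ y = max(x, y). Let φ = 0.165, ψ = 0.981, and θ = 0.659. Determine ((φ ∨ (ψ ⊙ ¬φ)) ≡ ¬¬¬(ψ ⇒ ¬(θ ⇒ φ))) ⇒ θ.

¬φ = 1 − 0.165 = 0.835
ψ ⊙ ¬φ = max(0, 0.981 + 0.835 − 1) = max(0, 0.816) = 0.816
φ ∨ (ψ ⊙ ¬φ) = max(0.165, 0.816) = 0.816
θ ⇒ φ = min(1, 1 − 0.659 + 0.165) = min(1, 0.506) = 0.506
¬(θ ⇒ φ) = 1 − 0.506 = 0.494
ψ ⇒ ¬(θ ⇒ φ) = min(1, 1 − 0.981 + 0.494) = min(1, 0.513) = 0.513
¬(ψ ⇒ ¬(θ ⇒ φ)) = 1 − 0.513 = 0.487
¬¬(ψ ⇒ ¬(θ ⇒ φ)) = 1 − 0.487 = 0.513
¬¬¬(ψ ⇒ ¬(θ ⇒ φ)) = 1 − 0.513 = 0.487
(φ ∨ (ψ ⊙ ¬φ)) ≡ ¬¬¬(ψ ⇒ ¬(θ ⇒ φ)) = 1 − |0.816 − 0.487| = 1 − 0.329 = 0.671
((φ ∨ (ψ ⊙ ¬φ)) ≡ ¬¬¬(ψ ⇒ ¬(θ ⇒ φ))) ⇒ θ = min(1, 1 − 0.671 + 0.659) = min(1, 0.988) = 0.988

0.988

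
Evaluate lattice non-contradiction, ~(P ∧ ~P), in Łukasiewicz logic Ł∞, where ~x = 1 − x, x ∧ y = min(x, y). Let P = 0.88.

0.88

~P = 1 − 0.88 = 0.12
P ∧ ~P = min(0.88, 0.12) = 0.12
~(P ∧ ~P) = 1 − 0.12 = 0.88
(The value 0.88 < 1 shows this instance is not satisfied; not a Ł∞-tautology — its value is 1 − min(a, 1−a).)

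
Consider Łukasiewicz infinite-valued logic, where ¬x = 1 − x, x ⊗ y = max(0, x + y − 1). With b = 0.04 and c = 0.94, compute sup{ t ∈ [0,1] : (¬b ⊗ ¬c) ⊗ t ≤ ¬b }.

1.00

¬b = 1 − 0.04 = 0.96
¬c = 1 − 0.94 = 0.06
¬b ⊗ ¬c = max(0, 0.96 + 0.06 − 1) = max(0, 0.02) = 0.02
So the left factor is ¬b ⊗ ¬c = 0.02.
So the right-hand bound is ¬b = 0.96.
The residuum of the Łukasiewicz t-norm gives the supremum: min(1, 1 − 0.02 + 0.96).
1 − 0.02 + 0.96 = 1.94, so t = min(1, 1.94) = 1.00.
Check: 0.02 ⊗ 1.00 = max(0, 0.02) = 0.02 ≤ 0.96.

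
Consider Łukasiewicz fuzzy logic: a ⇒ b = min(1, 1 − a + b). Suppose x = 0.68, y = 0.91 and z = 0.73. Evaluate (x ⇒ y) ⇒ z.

0.73

x ⇒ y = min(1, 1 − 0.68 + 0.91) = min(1, 1.23) = 1.00
(x ⇒ y) ⇒ z = min(1, 1 − 1.00 + 0.73) = min(1, 0.73) = 0.73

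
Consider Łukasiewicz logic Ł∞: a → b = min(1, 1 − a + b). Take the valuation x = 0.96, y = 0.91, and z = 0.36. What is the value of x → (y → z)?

y → z = min(1, 1 − 0.91 + 0.36) = min(1, 0.45) = 0.45
x → (y → z) = min(1, 1 − 0.96 + 0.45) = min(1, 0.49) = 0.49

0.49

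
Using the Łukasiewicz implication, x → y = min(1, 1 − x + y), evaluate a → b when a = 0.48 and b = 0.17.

a → b = min(1, 1 − 0.48 + 0.17) = min(1, 0.69) = 0.69
For comparison, the Gödel implication (1 if x ≤ y else y) would give 0.17.

0.69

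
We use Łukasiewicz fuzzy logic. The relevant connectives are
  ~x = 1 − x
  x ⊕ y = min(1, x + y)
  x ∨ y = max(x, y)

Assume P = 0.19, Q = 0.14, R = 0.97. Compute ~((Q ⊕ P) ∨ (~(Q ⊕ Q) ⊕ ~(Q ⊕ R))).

0.28

Q ⊕ P = min(1, 0.14 + 0.19) = min(1, 0.33) = 0.33
Q ⊕ Q = min(1, 0.14 + 0.14) = min(1, 0.28) = 0.28
~(Q ⊕ Q) = 1 − 0.28 = 0.72
Q ⊕ R = min(1, 0.14 + 0.97) = min(1, 1.11) = 1.00
~(Q ⊕ R) = 1 − 1.00 = 0.00
~(Q ⊕ Q) ⊕ ~(Q ⊕ R) = min(1, 0.72 + 0.00) = min(1, 0.72) = 0.72
(Q ⊕ P) ∨ (~(Q ⊕ Q) ⊕ ~(Q ⊕ R)) = max(0.33, 0.72) = 0.72
~((Q ⊕ P) ∨ (~(Q ⊕ Q) ⊕ ~(Q ⊕ R))) = 1 − 0.72 = 0.28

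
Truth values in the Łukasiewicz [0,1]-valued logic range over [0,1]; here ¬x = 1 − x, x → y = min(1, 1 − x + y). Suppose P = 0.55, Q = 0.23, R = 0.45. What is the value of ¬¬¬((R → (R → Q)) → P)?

0.45

R → Q = min(1, 1 − 0.45 + 0.23) = min(1, 0.78) = 0.78
R → (R → Q) = min(1, 1 − 0.45 + 0.78) = min(1, 1.33) = 1.00
(R → (R → Q)) → P = min(1, 1 − 1.00 + 0.55) = min(1, 0.55) = 0.55
¬((R → (R → Q)) → P) = 1 − 0.55 = 0.45
¬¬((R → (R → Q)) → P) = 1 − 0.45 = 0.55
¬¬¬((R → (R → Q)) → P) = 1 − 0.55 = 0.45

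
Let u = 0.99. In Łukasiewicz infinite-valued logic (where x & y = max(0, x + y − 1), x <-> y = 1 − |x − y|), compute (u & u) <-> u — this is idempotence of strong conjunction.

u & u = max(0, 0.99 + 0.99 − 1) = max(0, 0.98) = 0.98
(u & u) <-> u = 1 − |0.98 − 0.99| = 1 − 0.01 = 0.99
(The value 0.99 < 1 shows this instance is not satisfied; fails in Ł∞ since a ⊗ a = max(0, 2a−1) ≠ a in general.)

0.99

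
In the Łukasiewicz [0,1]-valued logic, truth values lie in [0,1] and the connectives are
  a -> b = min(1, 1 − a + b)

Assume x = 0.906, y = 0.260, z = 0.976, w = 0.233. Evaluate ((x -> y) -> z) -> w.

x -> y = min(1, 1 − 0.906 + 0.260) = min(1, 0.354) = 0.354
(x -> y) -> z = min(1, 1 − 0.354 + 0.976) = min(1, 1.622) = 1.000
((x -> y) -> z) -> w = min(1, 1 − 1.000 + 0.233) = min(1, 0.233) = 0.233

0.233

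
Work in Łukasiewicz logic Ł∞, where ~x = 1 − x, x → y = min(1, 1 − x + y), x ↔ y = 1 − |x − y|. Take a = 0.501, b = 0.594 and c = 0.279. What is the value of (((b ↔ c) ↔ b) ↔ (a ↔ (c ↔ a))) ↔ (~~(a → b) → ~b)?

0.592

b ↔ c = 1 − |0.594 − 0.279| = 1 − 0.315 = 0.685
(b ↔ c) ↔ b = 1 − |0.685 − 0.594| = 1 − 0.091 = 0.909
c ↔ a = 1 − |0.279 − 0.501| = 1 − 0.222 = 0.778
a ↔ (c ↔ a) = 1 − |0.501 − 0.778| = 1 − 0.277 = 0.723
((b ↔ c) ↔ b) ↔ (a ↔ (c ↔ a)) = 1 − |0.909 − 0.723| = 1 − 0.186 = 0.814
a → b = min(1, 1 − 0.501 + 0.594) = min(1, 1.093) = 1.000
~(a → b) = 1 − 1.000 = 0.000
~~(a → b) = 1 − 0.000 = 1.000
~b = 1 − 0.594 = 0.406
~~(a → b) → ~b = min(1, 1 − 1.000 + 0.406) = min(1, 0.406) = 0.406
(((b ↔ c) ↔ b) ↔ (a ↔ (c ↔ a))) ↔ (~~(a → b) → ~b) = 1 − |0.814 − 0.406| = 1 − 0.408 = 0.592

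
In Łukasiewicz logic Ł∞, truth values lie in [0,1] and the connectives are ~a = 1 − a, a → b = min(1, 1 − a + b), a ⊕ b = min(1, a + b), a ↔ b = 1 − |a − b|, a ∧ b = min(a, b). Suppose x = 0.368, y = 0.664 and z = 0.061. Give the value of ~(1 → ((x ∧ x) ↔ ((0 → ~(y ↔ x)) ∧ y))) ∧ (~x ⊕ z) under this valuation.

0.296

x ∧ x = min(0.368, 0.368) = 0.368
y ↔ x = 1 − |0.664 − 0.368| = 1 − 0.296 = 0.704
~(y ↔ x) = 1 − 0.704 = 0.296
0 → ~(y ↔ x) = min(1, 1 − 0.000 + 0.296) = min(1, 1.296) = 1.000
(0 → ~(y ↔ x)) ∧ y = min(1.000, 0.664) = 0.664
(x ∧ x) ↔ ((0 → ~(y ↔ x)) ∧ y) = 1 − |0.368 − 0.664| = 1 − 0.296 = 0.704
1 → ((x ∧ x) ↔ ((0 → ~(y ↔ x)) ∧ y)) = min(1, 1 − 1.000 + 0.704) = min(1, 0.704) = 0.704
~(1 → ((x ∧ x) ↔ ((0 → ~(y ↔ x)) ∧ y))) = 1 − 0.704 = 0.296
~x = 1 − 0.368 = 0.632
~x ⊕ z = min(1, 0.632 + 0.061) = min(1, 0.693) = 0.693
~(1 → ((x ∧ x) ↔ ((0 → ~(y ↔ x)) ∧ y))) ∧ (~x ⊕ z) = min(0.296, 0.693) = 0.296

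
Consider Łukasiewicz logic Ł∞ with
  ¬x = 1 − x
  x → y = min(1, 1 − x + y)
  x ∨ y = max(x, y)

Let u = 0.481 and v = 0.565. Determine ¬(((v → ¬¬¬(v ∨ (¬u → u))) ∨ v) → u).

¬u = 1 − 0.481 = 0.519
¬u → u = min(1, 1 − 0.519 + 0.481) = min(1, 0.962) = 0.962
v ∨ (¬u → u) = max(0.565, 0.962) = 0.962
¬(v ∨ (¬u → u)) = 1 − 0.962 = 0.038
¬¬(v ∨ (¬u → u)) = 1 − 0.038 = 0.962
¬¬¬(v ∨ (¬u → u)) = 1 − 0.962 = 0.038
v → ¬¬¬(v ∨ (¬u → u)) = min(1, 1 − 0.565 + 0.038) = min(1, 0.473) = 0.473
(v → ¬¬¬(v ∨ (¬u → u))) ∨ v = max(0.473, 0.565) = 0.565
((v → ¬¬¬(v ∨ (¬u → u))) ∨ v) → u = min(1, 1 − 0.565 + 0.481) = min(1, 0.916) = 0.916
¬(((v → ¬¬¬(v ∨ (¬u → u))) ∨ v) → u) = 1 − 0.916 = 0.084

0.084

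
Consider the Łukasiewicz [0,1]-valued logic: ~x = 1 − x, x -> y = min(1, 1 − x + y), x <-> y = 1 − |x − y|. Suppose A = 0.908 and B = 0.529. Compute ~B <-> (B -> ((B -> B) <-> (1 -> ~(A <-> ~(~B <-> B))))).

0.471

~B = 1 − 0.529 = 0.471
B -> B = min(1, 1 − 0.529 + 0.529) = min(1, 1.000) = 1.000
~B <-> B = 1 − |0.471 − 0.529| = 1 − 0.058 = 0.942
~(~B <-> B) = 1 − 0.942 = 0.058
A <-> ~(~B <-> B) = 1 − |0.908 − 0.058| = 1 − 0.850 = 0.150
~(A <-> ~(~B <-> B)) = 1 − 0.150 = 0.850
1 -> ~(A <-> ~(~B <-> B)) = min(1, 1 − 1.000 + 0.850) = min(1, 0.850) = 0.850
(B -> B) <-> (1 -> ~(A <-> ~(~B <-> B))) = 1 − |1.000 − 0.850| = 1 − 0.150 = 0.850
B -> ((B -> B) <-> (1 -> ~(A <-> ~(~B <-> B)))) = min(1, 1 − 0.529 + 0.850) = min(1, 1.321) = 1.000
~B <-> (B -> ((B -> B) <-> (1 -> ~(A <-> ~(~B <-> B))))) = 1 − |0.471 − 1.000| = 1 − 0.529 = 0.471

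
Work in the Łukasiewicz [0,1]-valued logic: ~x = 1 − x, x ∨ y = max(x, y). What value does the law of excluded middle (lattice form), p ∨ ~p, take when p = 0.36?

~p = 1 − 0.36 = 0.64
p ∨ ~p = max(0.36, 0.64) = 0.64
(The value 0.64 < 1 shows this instance is not satisfied; not a Ł∞-tautology — its value is max(a, 1−a).)

0.64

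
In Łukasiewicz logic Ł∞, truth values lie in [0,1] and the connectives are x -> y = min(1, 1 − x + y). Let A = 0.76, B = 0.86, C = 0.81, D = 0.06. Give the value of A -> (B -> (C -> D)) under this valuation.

C -> D = min(1, 1 − 0.81 + 0.06) = min(1, 0.25) = 0.25
B -> (C -> D) = min(1, 1 − 0.86 + 0.25) = min(1, 0.39) = 0.39
A -> (B -> (C -> D)) = min(1, 1 − 0.76 + 0.39) = min(1, 0.63) = 0.63

0.63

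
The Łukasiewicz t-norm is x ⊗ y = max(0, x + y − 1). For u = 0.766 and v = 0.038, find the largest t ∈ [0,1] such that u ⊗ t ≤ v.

0.272

The residuum of the Łukasiewicz t-norm gives the supremum: min(1, 1 − 0.766 + 0.038).
1 − 0.766 + 0.038 = 0.272, so t = min(1, 0.272) = 0.272.
Check: 0.766 ⊗ 0.272 = max(0, 0.038) = 0.038 ≤ 0.038.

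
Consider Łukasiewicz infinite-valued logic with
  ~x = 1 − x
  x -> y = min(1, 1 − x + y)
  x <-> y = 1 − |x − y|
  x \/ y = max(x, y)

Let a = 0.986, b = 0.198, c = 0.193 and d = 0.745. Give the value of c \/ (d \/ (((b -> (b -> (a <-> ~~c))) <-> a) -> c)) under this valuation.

0.745

~c = 1 − 0.193 = 0.807
~~c = 1 − 0.807 = 0.193
a <-> ~~c = 1 − |0.986 − 0.193| = 1 − 0.793 = 0.207
b -> (a <-> ~~c) = min(1, 1 − 0.198 + 0.207) = min(1, 1.009) = 1.000
b -> (b -> (a <-> ~~c)) = min(1, 1 − 0.198 + 1.000) = min(1, 1.802) = 1.000
(b -> (b -> (a <-> ~~c))) <-> a = 1 − |1.000 − 0.986| = 1 − 0.014 = 0.986
((b -> (b -> (a <-> ~~c))) <-> a) -> c = min(1, 1 − 0.986 + 0.193) = min(1, 0.207) = 0.207
d \/ (((b -> (b -> (a <-> ~~c))) <-> a) -> c) = max(0.745, 0.207) = 0.745
c \/ (d \/ (((b -> (b -> (a <-> ~~c))) <-> a) -> c)) = max(0.193, 0.745) = 0.745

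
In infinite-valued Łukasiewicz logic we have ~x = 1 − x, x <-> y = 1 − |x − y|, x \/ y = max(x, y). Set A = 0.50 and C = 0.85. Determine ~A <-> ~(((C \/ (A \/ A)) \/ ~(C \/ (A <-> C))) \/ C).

~A = 1 − 0.50 = 0.50
A \/ A = max(0.50, 0.50) = 0.50
C \/ (A \/ A) = max(0.85, 0.50) = 0.85
A <-> C = 1 − |0.50 − 0.85| = 1 − 0.35 = 0.65
C \/ (A <-> C) = max(0.85, 0.65) = 0.85
~(C \/ (A <-> C)) = 1 − 0.85 = 0.15
(C \/ (A \/ A)) \/ ~(C \/ (A <-> C)) = max(0.85, 0.15) = 0.85
((C \/ (A \/ A)) \/ ~(C \/ (A <-> C))) \/ C = max(0.85, 0.85) = 0.85
~(((C \/ (A \/ A)) \/ ~(C \/ (A <-> C))) \/ C) = 1 − 0.85 = 0.15
~A <-> ~(((C \/ (A \/ A)) \/ ~(C \/ (A <-> C))) \/ C) = 1 − |0.50 − 0.15| = 1 − 0.35 = 0.65

0.65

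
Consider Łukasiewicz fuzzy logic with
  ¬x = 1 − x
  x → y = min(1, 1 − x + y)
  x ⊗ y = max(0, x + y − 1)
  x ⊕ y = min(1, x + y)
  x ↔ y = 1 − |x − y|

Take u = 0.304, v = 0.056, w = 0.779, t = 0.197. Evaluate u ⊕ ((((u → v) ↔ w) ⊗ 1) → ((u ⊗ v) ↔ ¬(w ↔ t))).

u → v = min(1, 1 − 0.304 + 0.056) = min(1, 0.752) = 0.752
(u → v) ↔ w = 1 − |0.752 − 0.779| = 1 − 0.027 = 0.973
((u → v) ↔ w) ⊗ 1 = max(0, 0.973 + 1.000 − 1) = max(0, 0.973) = 0.973
u ⊗ v = max(0, 0.304 + 0.056 − 1) = max(0, -0.640) = 0.000
w ↔ t = 1 − |0.779 − 0.197| = 1 − 0.582 = 0.418
¬(w ↔ t) = 1 − 0.418 = 0.582
(u ⊗ v) ↔ ¬(w ↔ t) = 1 − |0.000 − 0.582| = 1 − 0.582 = 0.418
(((u → v) ↔ w) ⊗ 1) → ((u ⊗ v) ↔ ¬(w ↔ t)) = min(1, 1 − 0.973 + 0.418) = min(1, 0.445) = 0.445
u ⊕ ((((u → v) ↔ w) ⊗ 1) → ((u ⊗ v) ↔ ¬(w ↔ t))) = min(1, 0.304 + 0.445) = min(1, 0.749) = 0.749

0.749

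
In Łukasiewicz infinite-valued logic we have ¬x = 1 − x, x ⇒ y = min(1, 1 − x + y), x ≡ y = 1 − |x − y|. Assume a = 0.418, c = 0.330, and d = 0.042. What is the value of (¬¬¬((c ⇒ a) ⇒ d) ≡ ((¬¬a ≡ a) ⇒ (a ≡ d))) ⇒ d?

c ⇒ a = min(1, 1 − 0.330 + 0.418) = min(1, 1.088) = 1.000
(c ⇒ a) ⇒ d = min(1, 1 − 1.000 + 0.042) = min(1, 0.042) = 0.042
¬((c ⇒ a) ⇒ d) = 1 − 0.042 = 0.958
¬¬((c ⇒ a) ⇒ d) = 1 − 0.958 = 0.042
¬¬¬((c ⇒ a) ⇒ d) = 1 − 0.042 = 0.958
¬a = 1 − 0.418 = 0.582
¬¬a = 1 − 0.582 = 0.418
¬¬a ≡ a = 1 − |0.418 − 0.418| = 1 − 0.000 = 1.000
a ≡ d = 1 − |0.418 − 0.042| = 1 − 0.376 = 0.624
(¬¬a ≡ a) ⇒ (a ≡ d) = min(1, 1 − 1.000 + 0.624) = min(1, 0.624) = 0.624
¬¬¬((c ⇒ a) ⇒ d) ≡ ((¬¬a ≡ a) ⇒ (a ≡ d)) = 1 − |0.958 − 0.624| = 1 − 0.334 = 0.666
(¬¬¬((c ⇒ a) ⇒ d) ≡ ((¬¬a ≡ a) ⇒ (a ≡ d))) ⇒ d = min(1, 1 − 0.666 + 0.042) = min(1, 0.376) = 0.376

0.376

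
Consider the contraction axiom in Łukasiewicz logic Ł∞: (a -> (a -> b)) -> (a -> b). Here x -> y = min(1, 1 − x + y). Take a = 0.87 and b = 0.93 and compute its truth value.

a -> b = min(1, 1 − 0.87 + 0.93) = min(1, 1.06) = 1.00
a -> (a -> b) = min(1, 1 − 0.87 + 1.00) = min(1, 1.13) = 1.00
(a -> (a -> b)) -> (a -> b) = min(1, 1 − 1.00 + 1.00) = min(1, 1.00) = 1.00

1.00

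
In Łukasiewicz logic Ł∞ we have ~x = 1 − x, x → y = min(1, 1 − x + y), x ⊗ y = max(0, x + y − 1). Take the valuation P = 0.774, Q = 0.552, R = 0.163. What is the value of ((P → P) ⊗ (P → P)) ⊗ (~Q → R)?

P → P = min(1, 1 − 0.774 + 0.774) = min(1, 1.000) = 1.000
(P → P) ⊗ (P → P) = max(0, 1.000 + 1.000 − 1) = max(0, 1.000) = 1.000
~Q = 1 − 0.552 = 0.448
~Q → R = min(1, 1 − 0.448 + 0.163) = min(1, 0.715) = 0.715
((P → P) ⊗ (P → P)) ⊗ (~Q → R) = max(0, 1.000 + 0.715 − 1) = max(0, 0.715) = 0.715

0.715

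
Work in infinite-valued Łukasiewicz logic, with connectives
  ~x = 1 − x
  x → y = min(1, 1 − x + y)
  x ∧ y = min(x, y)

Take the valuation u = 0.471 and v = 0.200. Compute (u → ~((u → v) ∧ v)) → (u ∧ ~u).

0.471

u → v = min(1, 1 − 0.471 + 0.200) = min(1, 0.729) = 0.729
(u → v) ∧ v = min(0.729, 0.200) = 0.200
~((u → v) ∧ v) = 1 − 0.200 = 0.800
u → ~((u → v) ∧ v) = min(1, 1 − 0.471 + 0.800) = min(1, 1.329) = 1.000
~u = 1 − 0.471 = 0.529
u ∧ ~u = min(0.471, 0.529) = 0.471
(u → ~((u → v) ∧ v)) → (u ∧ ~u) = min(1, 1 − 1.000 + 0.471) = min(1, 0.471) = 0.471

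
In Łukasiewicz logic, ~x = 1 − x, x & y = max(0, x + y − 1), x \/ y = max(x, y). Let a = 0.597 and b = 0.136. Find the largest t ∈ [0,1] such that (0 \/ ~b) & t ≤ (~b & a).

~b = 1 − 0.136 = 0.864
0 \/ ~b = max(0.000, 0.864) = 0.864
So the left factor is 0 \/ ~b = 0.864.
~b & a = max(0, 0.864 + 0.597 − 1) = max(0, 0.461) = 0.461
So the right-hand bound is ~b & a = 0.461.
The residuum of the Łukasiewicz t-norm gives the supremum: min(1, 1 − 0.864 + 0.461).
1 − 0.864 + 0.461 = 0.597, so t = min(1, 0.597) = 0.597.
Check: 0.864 & 0.597 = max(0, 0.461) = 0.461 ≤ 0.461.

0.597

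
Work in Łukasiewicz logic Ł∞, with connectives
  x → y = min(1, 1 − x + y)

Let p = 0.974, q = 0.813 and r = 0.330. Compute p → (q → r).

q → r = min(1, 1 − 0.813 + 0.330) = min(1, 0.517) = 0.517
p → (q → r) = min(1, 1 − 0.974 + 0.517) = min(1, 0.543) = 0.543

0.543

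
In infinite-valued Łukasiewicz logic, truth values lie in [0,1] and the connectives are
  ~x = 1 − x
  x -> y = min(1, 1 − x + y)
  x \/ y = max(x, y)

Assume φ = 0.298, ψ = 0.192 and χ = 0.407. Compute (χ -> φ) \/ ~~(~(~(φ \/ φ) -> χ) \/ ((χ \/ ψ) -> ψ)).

0.891

χ -> φ = min(1, 1 − 0.407 + 0.298) = min(1, 0.891) = 0.891
φ \/ φ = max(0.298, 0.298) = 0.298
~(φ \/ φ) = 1 − 0.298 = 0.702
~(φ \/ φ) -> χ = min(1, 1 − 0.702 + 0.407) = min(1, 0.705) = 0.705
~(~(φ \/ φ) -> χ) = 1 − 0.705 = 0.295
χ \/ ψ = max(0.407, 0.192) = 0.407
(χ \/ ψ) -> ψ = min(1, 1 − 0.407 + 0.192) = min(1, 0.785) = 0.785
~(~(φ \/ φ) -> χ) \/ ((χ \/ ψ) -> ψ) = max(0.295, 0.785) = 0.785
~(~(~(φ \/ φ) -> χ) \/ ((χ \/ ψ) -> ψ)) = 1 − 0.785 = 0.215
~~(~(~(φ \/ φ) -> χ) \/ ((χ \/ ψ) -> ψ)) = 1 − 0.215 = 0.785
(χ -> φ) \/ ~~(~(~(φ \/ φ) -> χ) \/ ((χ \/ ψ) -> ψ)) = max(0.891, 0.785) = 0.891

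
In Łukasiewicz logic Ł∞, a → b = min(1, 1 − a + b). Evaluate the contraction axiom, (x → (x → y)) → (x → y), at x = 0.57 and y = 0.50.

x → y = min(1, 1 − 0.57 + 0.50) = min(1, 0.93) = 0.93
x → (x → y) = min(1, 1 − 0.57 + 0.93) = min(1, 1.36) = 1.00
(x → (x → y)) → (x → y) = min(1, 1 − 1.00 + 0.93) = min(1, 0.93) = 0.93
(The value 0.93 < 1 shows this instance is not satisfied; fails in Ł∞ (the t-norm is not idempotent).)

0.93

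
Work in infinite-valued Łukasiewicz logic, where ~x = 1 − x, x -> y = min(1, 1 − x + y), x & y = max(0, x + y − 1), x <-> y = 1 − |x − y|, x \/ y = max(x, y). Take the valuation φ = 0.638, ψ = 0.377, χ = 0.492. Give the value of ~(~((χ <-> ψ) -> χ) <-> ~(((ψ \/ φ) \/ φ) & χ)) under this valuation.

0.477

χ <-> ψ = 1 − |0.492 − 0.377| = 1 − 0.115 = 0.885
(χ <-> ψ) -> χ = min(1, 1 − 0.885 + 0.492) = min(1, 0.607) = 0.607
~((χ <-> ψ) -> χ) = 1 − 0.607 = 0.393
ψ \/ φ = max(0.377, 0.638) = 0.638
(ψ \/ φ) \/ φ = max(0.638, 0.638) = 0.638
((ψ \/ φ) \/ φ) & χ = max(0, 0.638 + 0.492 − 1) = max(0, 0.130) = 0.130
~(((ψ \/ φ) \/ φ) & χ) = 1 − 0.130 = 0.870
~((χ <-> ψ) -> χ) <-> ~(((ψ \/ φ) \/ φ) & χ) = 1 − |0.393 − 0.870| = 1 − 0.477 = 0.523
~(~((χ <-> ψ) -> χ) <-> ~(((ψ \/ φ) \/ φ) & χ)) = 1 − 0.523 = 0.477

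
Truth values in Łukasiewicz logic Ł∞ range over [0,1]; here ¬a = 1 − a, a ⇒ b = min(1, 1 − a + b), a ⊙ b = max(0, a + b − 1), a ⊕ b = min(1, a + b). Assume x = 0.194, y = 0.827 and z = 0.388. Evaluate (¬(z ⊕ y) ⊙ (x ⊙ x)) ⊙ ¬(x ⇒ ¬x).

z ⊕ y = min(1, 0.388 + 0.827) = min(1, 1.215) = 1.000
¬(z ⊕ y) = 1 − 1.000 = 0.000
x ⊙ x = max(0, 0.194 + 0.194 − 1) = max(0, -0.612) = 0.000
¬(z ⊕ y) ⊙ (x ⊙ x) = max(0, 0.000 + 0.000 − 1) = max(0, -1.000) = 0.000
¬x = 1 − 0.194 = 0.806
x ⇒ ¬x = min(1, 1 − 0.194 + 0.806) = min(1, 1.612) = 1.000
¬(x ⇒ ¬x) = 1 − 1.000 = 0.000
(¬(z ⊕ y) ⊙ (x ⊙ x)) ⊙ ¬(x ⇒ ¬x) = max(0, 0.000 + 0.000 − 1) = max(0, -1.000) = 0.000

0.000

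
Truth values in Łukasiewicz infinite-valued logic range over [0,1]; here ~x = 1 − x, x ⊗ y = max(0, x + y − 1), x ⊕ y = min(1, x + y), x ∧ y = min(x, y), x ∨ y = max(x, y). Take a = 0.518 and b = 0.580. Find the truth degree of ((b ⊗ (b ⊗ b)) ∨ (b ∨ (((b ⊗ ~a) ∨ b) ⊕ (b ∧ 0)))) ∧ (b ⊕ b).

b ⊗ b = max(0, 0.580 + 0.580 − 1) = max(0, 0.160) = 0.160
b ⊗ (b ⊗ b) = max(0, 0.580 + 0.160 − 1) = max(0, -0.260) = 0.000
~a = 1 − 0.518 = 0.482
b ⊗ ~a = max(0, 0.580 + 0.482 − 1) = max(0, 0.062) = 0.062
(b ⊗ ~a) ∨ b = max(0.062, 0.580) = 0.580
b ∧ 0 = min(0.580, 0.000) = 0.000
((b ⊗ ~a) ∨ b) ⊕ (b ∧ 0) = min(1, 0.580 + 0.000) = min(1, 0.580) = 0.580
b ∨ (((b ⊗ ~a) ∨ b) ⊕ (b ∧ 0)) = max(0.580, 0.580) = 0.580
(b ⊗ (b ⊗ b)) ∨ (b ∨ (((b ⊗ ~a) ∨ b) ⊕ (b ∧ 0))) = max(0.000, 0.580) = 0.580
b ⊕ b = min(1, 0.580 + 0.580) = min(1, 1.160) = 1.000
((b ⊗ (b ⊗ b)) ∨ (b ∨ (((b ⊗ ~a) ∨ b) ⊕ (b ∧ 0)))) ∧ (b ⊕ b) = min(0.580, 1.000) = 0.580

0.580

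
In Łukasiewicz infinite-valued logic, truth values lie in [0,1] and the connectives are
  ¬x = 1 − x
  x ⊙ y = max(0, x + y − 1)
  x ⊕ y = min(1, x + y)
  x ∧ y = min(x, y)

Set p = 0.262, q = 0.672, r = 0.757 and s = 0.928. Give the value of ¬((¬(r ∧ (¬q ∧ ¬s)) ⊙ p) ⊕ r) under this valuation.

0.053

¬q = 1 − 0.672 = 0.328
¬s = 1 − 0.928 = 0.072
¬q ∧ ¬s = min(0.328, 0.072) = 0.072
r ∧ (¬q ∧ ¬s) = min(0.757, 0.072) = 0.072
¬(r ∧ (¬q ∧ ¬s)) = 1 − 0.072 = 0.928
¬(r ∧ (¬q ∧ ¬s)) ⊙ p = max(0, 0.928 + 0.262 − 1) = max(0, 0.190) = 0.190
(¬(r ∧ (¬q ∧ ¬s)) ⊙ p) ⊕ r = min(1, 0.190 + 0.757) = min(1, 0.947) = 0.947
¬((¬(r ∧ (¬q ∧ ¬s)) ⊙ p) ⊕ r) = 1 − 0.947 = 0.053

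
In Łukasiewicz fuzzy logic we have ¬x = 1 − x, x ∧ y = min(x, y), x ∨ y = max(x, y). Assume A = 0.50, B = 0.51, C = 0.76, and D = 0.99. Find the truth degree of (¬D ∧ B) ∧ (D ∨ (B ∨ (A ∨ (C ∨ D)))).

¬D = 1 − 0.99 = 0.01
¬D ∧ B = min(0.01, 0.51) = 0.01
C ∨ D = max(0.76, 0.99) = 0.99
A ∨ (C ∨ D) = max(0.50, 0.99) = 0.99
B ∨ (A ∨ (C ∨ D)) = max(0.51, 0.99) = 0.99
D ∨ (B ∨ (A ∨ (C ∨ D))) = max(0.99, 0.99) = 0.99
(¬D ∧ B) ∧ (D ∨ (B ∨ (A ∨ (C ∨ D)))) = min(0.01, 0.99) = 0.01

0.01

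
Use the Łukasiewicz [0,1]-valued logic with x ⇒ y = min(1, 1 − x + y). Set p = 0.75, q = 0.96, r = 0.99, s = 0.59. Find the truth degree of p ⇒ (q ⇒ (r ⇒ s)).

r ⇒ s = min(1, 1 − 0.99 + 0.59) = min(1, 0.60) = 0.60
q ⇒ (r ⇒ s) = min(1, 1 − 0.96 + 0.60) = min(1, 0.64) = 0.64
p ⇒ (q ⇒ (r ⇒ s)) = min(1, 1 − 0.75 + 0.64) = min(1, 0.89) = 0.89

0.89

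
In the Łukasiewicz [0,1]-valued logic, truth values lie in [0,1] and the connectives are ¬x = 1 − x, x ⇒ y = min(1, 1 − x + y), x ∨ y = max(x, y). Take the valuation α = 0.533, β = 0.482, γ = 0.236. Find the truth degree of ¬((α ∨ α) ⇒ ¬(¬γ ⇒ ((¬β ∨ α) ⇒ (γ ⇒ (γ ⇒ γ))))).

0.533

α ∨ α = max(0.533, 0.533) = 0.533
¬γ = 1 − 0.236 = 0.764
¬β = 1 − 0.482 = 0.518
¬β ∨ α = max(0.518, 0.533) = 0.533
γ ⇒ γ = min(1, 1 − 0.236 + 0.236) = min(1, 1.000) = 1.000
γ ⇒ (γ ⇒ γ) = min(1, 1 − 0.236 + 1.000) = min(1, 1.764) = 1.000
(¬β ∨ α) ⇒ (γ ⇒ (γ ⇒ γ)) = min(1, 1 − 0.533 + 1.000) = min(1, 1.467) = 1.000
¬γ ⇒ ((¬β ∨ α) ⇒ (γ ⇒ (γ ⇒ γ))) = min(1, 1 − 0.764 + 1.000) = min(1, 1.236) = 1.000
¬(¬γ ⇒ ((¬β ∨ α) ⇒ (γ ⇒ (γ ⇒ γ)))) = 1 − 1.000 = 0.000
(α ∨ α) ⇒ ¬(¬γ ⇒ ((¬β ∨ α) ⇒ (γ ⇒ (γ ⇒ γ)))) = min(1, 1 − 0.533 + 0.000) = min(1, 0.467) = 0.467
¬((α ∨ α) ⇒ ¬(¬γ ⇒ ((¬β ∨ α) ⇒ (γ ⇒ (γ ⇒ γ))))) = 1 − 0.467 = 0.533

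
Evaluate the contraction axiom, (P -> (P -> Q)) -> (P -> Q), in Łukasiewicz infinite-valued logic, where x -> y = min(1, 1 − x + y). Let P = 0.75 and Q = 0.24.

0.75

P -> Q = min(1, 1 − 0.75 + 0.24) = min(1, 0.49) = 0.49
P -> (P -> Q) = min(1, 1 − 0.75 + 0.49) = min(1, 0.74) = 0.74
(P -> (P -> Q)) -> (P -> Q) = min(1, 1 − 0.74 + 0.49) = min(1, 0.75) = 0.75
(The value 0.75 < 1 shows this instance is not satisfied; fails in Ł∞ (the t-norm is not idempotent).)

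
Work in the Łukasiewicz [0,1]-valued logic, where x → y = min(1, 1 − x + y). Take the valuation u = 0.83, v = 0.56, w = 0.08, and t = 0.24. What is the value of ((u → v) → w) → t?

u → v = min(1, 1 − 0.83 + 0.56) = min(1, 0.73) = 0.73
(u → v) → w = min(1, 1 − 0.73 + 0.08) = min(1, 0.35) = 0.35
((u → v) → w) → t = min(1, 1 − 0.35 + 0.24) = min(1, 0.89) = 0.89

0.89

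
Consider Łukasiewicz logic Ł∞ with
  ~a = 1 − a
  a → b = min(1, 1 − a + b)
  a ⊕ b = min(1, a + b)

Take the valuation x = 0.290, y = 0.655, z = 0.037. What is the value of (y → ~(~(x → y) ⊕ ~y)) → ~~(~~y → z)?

x → y = min(1, 1 − 0.290 + 0.655) = min(1, 1.365) = 1.000
~(x → y) = 1 − 1.000 = 0.000
~y = 1 − 0.655 = 0.345
~(x → y) ⊕ ~y = min(1, 0.000 + 0.345) = min(1, 0.345) = 0.345
~(~(x → y) ⊕ ~y) = 1 − 0.345 = 0.655
y → ~(~(x → y) ⊕ ~y) = min(1, 1 − 0.655 + 0.655) = min(1, 1.000) = 1.000
~~y = 1 − 0.345 = 0.655
~~y → z = min(1, 1 − 0.655 + 0.037) = min(1, 0.382) = 0.382
~(~~y → z) = 1 − 0.382 = 0.618
~~(~~y → z) = 1 − 0.618 = 0.382
(y → ~(~(x → y) ⊕ ~y)) → ~~(~~y → z) = min(1, 1 − 1.000 + 0.382) = min(1, 0.382) = 0.382

0.382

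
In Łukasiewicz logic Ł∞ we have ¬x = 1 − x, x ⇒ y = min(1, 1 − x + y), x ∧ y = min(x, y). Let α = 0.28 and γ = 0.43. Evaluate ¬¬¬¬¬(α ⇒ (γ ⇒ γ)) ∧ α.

γ ⇒ γ = min(1, 1 − 0.43 + 0.43) = min(1, 1.00) = 1.00
α ⇒ (γ ⇒ γ) = min(1, 1 − 0.28 + 1.00) = min(1, 1.72) = 1.00
¬(α ⇒ (γ ⇒ γ)) = 1 − 1.00 = 0.00
¬¬(α ⇒ (γ ⇒ γ)) = 1 − 0.00 = 1.00
¬¬¬(α ⇒ (γ ⇒ γ)) = 1 − 1.00 = 0.00
¬¬¬¬(α ⇒ (γ ⇒ γ)) = 1 − 0.00 = 1.00
¬¬¬¬¬(α ⇒ (γ ⇒ γ)) = 1 − 1.00 = 0.00
¬¬¬¬¬(α ⇒ (γ ⇒ γ)) ∧ α = min(0.00, 0.28) = 0.00

0.00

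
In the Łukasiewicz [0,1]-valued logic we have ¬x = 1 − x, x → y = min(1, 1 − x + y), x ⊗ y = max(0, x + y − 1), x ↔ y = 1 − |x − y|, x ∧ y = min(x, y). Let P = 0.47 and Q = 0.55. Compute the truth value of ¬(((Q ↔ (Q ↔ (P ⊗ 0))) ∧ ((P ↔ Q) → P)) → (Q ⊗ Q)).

0.45

P ⊗ 0 = max(0, 0.47 + 0.00 − 1) = max(0, -0.53) = 0.00
Q ↔ (P ⊗ 0) = 1 − |0.55 − 0.00| = 1 − 0.55 = 0.45
Q ↔ (Q ↔ (P ⊗ 0)) = 1 − |0.55 − 0.45| = 1 − 0.10 = 0.90
P ↔ Q = 1 − |0.47 − 0.55| = 1 − 0.08 = 0.92
(P ↔ Q) → P = min(1, 1 − 0.92 + 0.47) = min(1, 0.55) = 0.55
(Q ↔ (Q ↔ (P ⊗ 0))) ∧ ((P ↔ Q) → P) = min(0.90, 0.55) = 0.55
Q ⊗ Q = max(0, 0.55 + 0.55 − 1) = max(0, 0.10) = 0.10
((Q ↔ (Q ↔ (P ⊗ 0))) ∧ ((P ↔ Q) → P)) → (Q ⊗ Q) = min(1, 1 − 0.55 + 0.10) = min(1, 0.55) = 0.55
¬(((Q ↔ (Q ↔ (P ⊗ 0))) ∧ ((P ↔ Q) → P)) → (Q ⊗ Q)) = 1 − 0.55 = 0.45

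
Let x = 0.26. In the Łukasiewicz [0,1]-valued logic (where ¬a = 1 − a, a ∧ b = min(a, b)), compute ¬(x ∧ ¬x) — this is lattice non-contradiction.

¬x = 1 − 0.26 = 0.74
x ∧ ¬x = min(0.26, 0.74) = 0.26
¬(x ∧ ¬x) = 1 − 0.26 = 0.74
(The value 0.74 < 1 shows this instance is not satisfied; not a Ł∞-tautology — its value is 1 − min(a, 1−a).)

0.74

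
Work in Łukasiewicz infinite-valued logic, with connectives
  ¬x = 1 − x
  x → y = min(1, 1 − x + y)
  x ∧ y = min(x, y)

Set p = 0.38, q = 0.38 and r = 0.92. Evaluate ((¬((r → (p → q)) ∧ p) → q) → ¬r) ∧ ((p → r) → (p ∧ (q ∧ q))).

p → q = min(1, 1 − 0.38 + 0.38) = min(1, 1.00) = 1.00
r → (p → q) = min(1, 1 − 0.92 + 1.00) = min(1, 1.08) = 1.00
(r → (p → q)) ∧ p = min(1.00, 0.38) = 0.38
¬((r → (p → q)) ∧ p) = 1 − 0.38 = 0.62
¬((r → (p → q)) ∧ p) → q = min(1, 1 − 0.62 + 0.38) = min(1, 0.76) = 0.76
¬r = 1 − 0.92 = 0.08
(¬((r → (p → q)) ∧ p) → q) → ¬r = min(1, 1 − 0.76 + 0.08) = min(1, 0.32) = 0.32
p → r = min(1, 1 − 0.38 + 0.92) = min(1, 1.54) = 1.00
q ∧ q = min(0.38, 0.38) = 0.38
p ∧ (q ∧ q) = min(0.38, 0.38) = 0.38
(p → r) → (p ∧ (q ∧ q)) = min(1, 1 − 1.00 + 0.38) = min(1, 0.38) = 0.38
((¬((r → (p → q)) ∧ p) → q) → ¬r) ∧ ((p → r) → (p ∧ (q ∧ q))) = min(0.32, 0.38) = 0.32

0.32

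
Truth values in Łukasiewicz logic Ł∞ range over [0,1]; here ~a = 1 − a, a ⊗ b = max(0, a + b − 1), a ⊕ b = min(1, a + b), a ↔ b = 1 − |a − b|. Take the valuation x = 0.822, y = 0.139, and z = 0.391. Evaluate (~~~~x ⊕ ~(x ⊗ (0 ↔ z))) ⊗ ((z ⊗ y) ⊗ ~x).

~x = 1 − 0.822 = 0.178
~~x = 1 − 0.178 = 0.822
~~~x = 1 − 0.822 = 0.178
~~~~x = 1 − 0.178 = 0.822
0 ↔ z = 1 − |0.000 − 0.391| = 1 − 0.391 = 0.609
x ⊗ (0 ↔ z) = max(0, 0.822 + 0.609 − 1) = max(0, 0.431) = 0.431
~(x ⊗ (0 ↔ z)) = 1 − 0.431 = 0.569
~~~~x ⊕ ~(x ⊗ (0 ↔ z)) = min(1, 0.822 + 0.569) = min(1, 1.391) = 1.000
z ⊗ y = max(0, 0.391 + 0.139 − 1) = max(0, -0.470) = 0.000
(z ⊗ y) ⊗ ~x = max(0, 0.000 + 0.178 − 1) = max(0, -0.822) = 0.000
(~~~~x ⊕ ~(x ⊗ (0 ↔ z))) ⊗ ((z ⊗ y) ⊗ ~x) = max(0, 1.000 + 0.000 − 1) = max(0, 0.000) = 0.000

0.000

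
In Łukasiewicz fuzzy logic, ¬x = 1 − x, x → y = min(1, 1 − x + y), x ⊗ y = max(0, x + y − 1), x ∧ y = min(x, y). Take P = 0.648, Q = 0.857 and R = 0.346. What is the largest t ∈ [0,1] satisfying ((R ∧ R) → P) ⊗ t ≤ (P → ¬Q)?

0.495

R ∧ R = min(0.346, 0.346) = 0.346
(R ∧ R) → P = min(1, 1 − 0.346 + 0.648) = min(1, 1.302) = 1.000
So the left factor is (R ∧ R) → P = 1.000.
¬Q = 1 − 0.857 = 0.143
P → ¬Q = min(1, 1 − 0.648 + 0.143) = min(1, 0.495) = 0.495
So the right-hand bound is P → ¬Q = 0.495.
The residuum of the Łukasiewicz t-norm gives the supremum: min(1, 1 − 1.000 + 0.495).
1 − 1.000 + 0.495 = 0.495, so t = min(1, 0.495) = 0.495.
Check: 1.000 ⊗ 0.495 = max(0, 0.495) = 0.495 ≤ 0.495.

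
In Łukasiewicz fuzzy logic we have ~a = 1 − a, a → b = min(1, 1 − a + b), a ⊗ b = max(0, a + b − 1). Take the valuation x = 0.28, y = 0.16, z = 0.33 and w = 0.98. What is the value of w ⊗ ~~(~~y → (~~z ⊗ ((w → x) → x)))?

~y = 1 − 0.16 = 0.84
~~y = 1 − 0.84 = 0.16
~z = 1 − 0.33 = 0.67
~~z = 1 − 0.67 = 0.33
w → x = min(1, 1 − 0.98 + 0.28) = min(1, 0.30) = 0.30
(w → x) → x = min(1, 1 − 0.30 + 0.28) = min(1, 0.98) = 0.98
~~z ⊗ ((w → x) → x) = max(0, 0.33 + 0.98 − 1) = max(0, 0.31) = 0.31
~~y → (~~z ⊗ ((w → x) → x)) = min(1, 1 − 0.16 + 0.31) = min(1, 1.15) = 1.00
~(~~y → (~~z ⊗ ((w → x) → x))) = 1 − 1.00 = 0.00
~~(~~y → (~~z ⊗ ((w → x) → x))) = 1 − 0.00 = 1.00
w ⊗ ~~(~~y → (~~z ⊗ ((w → x) → x))) = max(0, 0.98 + 1.00 − 1) = max(0, 0.98) = 0.98

0.98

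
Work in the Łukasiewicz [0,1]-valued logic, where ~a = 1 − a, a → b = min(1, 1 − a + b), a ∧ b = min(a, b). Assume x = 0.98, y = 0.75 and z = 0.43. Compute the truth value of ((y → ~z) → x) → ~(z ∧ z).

0.57

~z = 1 − 0.43 = 0.57
y → ~z = min(1, 1 − 0.75 + 0.57) = min(1, 0.82) = 0.82
(y → ~z) → x = min(1, 1 − 0.82 + 0.98) = min(1, 1.16) = 1.00
z ∧ z = min(0.43, 0.43) = 0.43
~(z ∧ z) = 1 − 0.43 = 0.57
((y → ~z) → x) → ~(z ∧ z) = min(1, 1 − 1.00 + 0.57) = min(1, 0.57) = 0.57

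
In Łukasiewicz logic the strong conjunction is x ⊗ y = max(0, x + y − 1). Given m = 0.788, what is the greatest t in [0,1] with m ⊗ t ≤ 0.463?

0.675

The residuum of the Łukasiewicz t-norm gives the supremum: min(1, 1 − 0.788 + 0.463).
1 − 0.788 + 0.463 = 0.675, so t = min(1, 0.675) = 0.675.
Check: 0.788 ⊗ 0.675 = max(0, 0.463) = 0.463 ≤ 0.463.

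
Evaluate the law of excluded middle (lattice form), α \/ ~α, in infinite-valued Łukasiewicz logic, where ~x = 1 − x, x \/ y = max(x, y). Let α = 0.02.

~α = 1 − 0.02 = 0.98
α \/ ~α = max(0.02, 0.98) = 0.98
(The value 0.98 < 1 shows this instance is not satisfied; not a Ł∞-tautology — its value is max(a, 1−a).)

0.98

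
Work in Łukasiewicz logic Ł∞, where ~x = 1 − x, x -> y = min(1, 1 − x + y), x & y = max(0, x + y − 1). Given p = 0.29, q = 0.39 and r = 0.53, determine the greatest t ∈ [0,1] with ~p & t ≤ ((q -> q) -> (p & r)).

0.29

~p = 1 − 0.29 = 0.71
So the left factor is ~p = 0.71.
q -> q = min(1, 1 − 0.39 + 0.39) = min(1, 1.00) = 1.00
p & r = max(0, 0.29 + 0.53 − 1) = max(0, -0.18) = 0.00
(q -> q) -> (p & r) = min(1, 1 − 1.00 + 0.00) = min(1, 0.00) = 0.00
So the right-hand bound is (q -> q) -> (p & r) = 0.00.
The residuum of the Łukasiewicz t-norm gives the supremum: min(1, 1 − 0.71 + 0.00).
1 − 0.71 + 0.00 = 0.29, so t = min(1, 0.29) = 0.29.
Check: 0.71 & 0.29 = max(0, 0.00) = 0.00 ≤ 0.00.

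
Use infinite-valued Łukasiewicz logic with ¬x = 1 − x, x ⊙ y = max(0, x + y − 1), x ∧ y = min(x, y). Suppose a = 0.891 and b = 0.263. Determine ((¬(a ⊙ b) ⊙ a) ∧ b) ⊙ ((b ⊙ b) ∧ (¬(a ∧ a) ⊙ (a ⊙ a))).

a ⊙ b = max(0, 0.891 + 0.263 − 1) = max(0, 0.154) = 0.154
¬(a ⊙ b) = 1 − 0.154 = 0.846
¬(a ⊙ b) ⊙ a = max(0, 0.846 + 0.891 − 1) = max(0, 0.737) = 0.737
(¬(a ⊙ b) ⊙ a) ∧ b = min(0.737, 0.263) = 0.263
b ⊙ b = max(0, 0.263 + 0.263 − 1) = max(0, -0.474) = 0.000
a ∧ a = min(0.891, 0.891) = 0.891
¬(a ∧ a) = 1 − 0.891 = 0.109
a ⊙ a = max(0, 0.891 + 0.891 − 1) = max(0, 0.782) = 0.782
¬(a ∧ a) ⊙ (a ⊙ a) = max(0, 0.109 + 0.782 − 1) = max(0, -0.109) = 0.000
(b ⊙ b) ∧ (¬(a ∧ a) ⊙ (a ⊙ a)) = min(0.000, 0.000) = 0.000
((¬(a ⊙ b) ⊙ a) ∧ b) ⊙ ((b ⊙ b) ∧ (¬(a ∧ a) ⊙ (a ⊙ a))) = max(0, 0.263 + 0.000 − 1) = max(0, -0.737) = 0.000

0.000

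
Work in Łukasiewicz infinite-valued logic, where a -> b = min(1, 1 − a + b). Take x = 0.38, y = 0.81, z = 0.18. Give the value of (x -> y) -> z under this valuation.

0.18

x -> y = min(1, 1 − 0.38 + 0.81) = min(1, 1.43) = 1.00
(x -> y) -> z = min(1, 1 − 1.00 + 0.18) = min(1, 0.18) = 0.18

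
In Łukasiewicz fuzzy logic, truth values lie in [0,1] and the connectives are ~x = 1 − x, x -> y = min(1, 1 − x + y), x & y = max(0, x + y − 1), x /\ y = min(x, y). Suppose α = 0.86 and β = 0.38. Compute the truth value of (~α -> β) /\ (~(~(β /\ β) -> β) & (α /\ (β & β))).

~α = 1 − 0.86 = 0.14
~α -> β = min(1, 1 − 0.14 + 0.38) = min(1, 1.24) = 1.00
β /\ β = min(0.38, 0.38) = 0.38
~(β /\ β) = 1 − 0.38 = 0.62
~(β /\ β) -> β = min(1, 1 − 0.62 + 0.38) = min(1, 0.76) = 0.76
~(~(β /\ β) -> β) = 1 − 0.76 = 0.24
β & β = max(0, 0.38 + 0.38 − 1) = max(0, -0.24) = 0.00
α /\ (β & β) = min(0.86, 0.00) = 0.00
~(~(β /\ β) -> β) & (α /\ (β & β)) = max(0, 0.24 + 0.00 − 1) = max(0, -0.76) = 0.00
(~α -> β) /\ (~(~(β /\ β) -> β) & (α /\ (β & β))) = min(1.00, 0.00) = 0.00

0.00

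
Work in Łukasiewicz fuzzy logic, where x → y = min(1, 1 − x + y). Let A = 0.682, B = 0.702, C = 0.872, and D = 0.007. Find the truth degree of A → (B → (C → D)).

0.751

C → D = min(1, 1 − 0.872 + 0.007) = min(1, 0.135) = 0.135
B → (C → D) = min(1, 1 − 0.702 + 0.135) = min(1, 0.433) = 0.433
A → (B → (C → D)) = min(1, 1 − 0.682 + 0.433) = min(1, 0.751) = 0.751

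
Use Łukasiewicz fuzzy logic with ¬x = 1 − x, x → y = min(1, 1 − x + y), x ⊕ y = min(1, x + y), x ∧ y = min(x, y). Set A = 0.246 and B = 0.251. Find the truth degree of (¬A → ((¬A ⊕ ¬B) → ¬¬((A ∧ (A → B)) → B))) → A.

¬A = 1 − 0.246 = 0.754
¬B = 1 − 0.251 = 0.749
¬A ⊕ ¬B = min(1, 0.754 + 0.749) = min(1, 1.503) = 1.000
A → B = min(1, 1 − 0.246 + 0.251) = min(1, 1.005) = 1.000
A ∧ (A → B) = min(0.246, 1.000) = 0.246
(A ∧ (A → B)) → B = min(1, 1 − 0.246 + 0.251) = min(1, 1.005) = 1.000
¬((A ∧ (A → B)) → B) = 1 − 1.000 = 0.000
¬¬((A ∧ (A → B)) → B) = 1 − 0.000 = 1.000
(¬A ⊕ ¬B) → ¬¬((A ∧ (A → B)) → B) = min(1, 1 − 1.000 + 1.000) = min(1, 1.000) = 1.000
¬A → ((¬A ⊕ ¬B) → ¬¬((A ∧ (A → B)) → B)) = min(1, 1 − 0.754 + 1.000) = min(1, 1.246) = 1.000
(¬A → ((¬A ⊕ ¬B) → ¬¬((A ∧ (A → B)) → B))) → A = min(1, 1 − 1.000 + 0.246) = min(1, 0.246) = 0.246

0.246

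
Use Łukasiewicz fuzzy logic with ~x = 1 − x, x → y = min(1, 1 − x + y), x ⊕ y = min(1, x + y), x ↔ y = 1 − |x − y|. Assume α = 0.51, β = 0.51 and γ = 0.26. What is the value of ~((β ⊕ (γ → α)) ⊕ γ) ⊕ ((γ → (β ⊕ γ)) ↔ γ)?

γ → α = min(1, 1 − 0.26 + 0.51) = min(1, 1.25) = 1.00
β ⊕ (γ → α) = min(1, 0.51 + 1.00) = min(1, 1.51) = 1.00
(β ⊕ (γ → α)) ⊕ γ = min(1, 1.00 + 0.26) = min(1, 1.26) = 1.00
~((β ⊕ (γ → α)) ⊕ γ) = 1 − 1.00 = 0.00
β ⊕ γ = min(1, 0.51 + 0.26) = min(1, 0.77) = 0.77
γ → (β ⊕ γ) = min(1, 1 − 0.26 + 0.77) = min(1, 1.51) = 1.00
(γ → (β ⊕ γ)) ↔ γ = 1 − |1.00 − 0.26| = 1 − 0.74 = 0.26
~((β ⊕ (γ → α)) ⊕ γ) ⊕ ((γ → (β ⊕ γ)) ↔ γ) = min(1, 0.00 + 0.26) = min(1, 0.26) = 0.26

0.26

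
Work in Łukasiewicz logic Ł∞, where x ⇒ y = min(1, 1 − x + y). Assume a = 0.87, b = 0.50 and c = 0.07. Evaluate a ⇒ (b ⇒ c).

0.70

b ⇒ c = min(1, 1 − 0.50 + 0.07) = min(1, 0.57) = 0.57
a ⇒ (b ⇒ c) = min(1, 1 − 0.87 + 0.57) = min(1, 0.70) = 0.70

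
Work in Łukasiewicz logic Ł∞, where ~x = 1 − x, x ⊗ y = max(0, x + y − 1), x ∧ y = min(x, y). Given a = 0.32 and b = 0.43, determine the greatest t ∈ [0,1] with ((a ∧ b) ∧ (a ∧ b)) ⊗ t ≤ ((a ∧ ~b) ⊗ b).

0.68

a ∧ b = min(0.32, 0.43) = 0.32
(a ∧ b) ∧ (a ∧ b) = min(0.32, 0.32) = 0.32
So the left factor is (a ∧ b) ∧ (a ∧ b) = 0.32.
~b = 1 − 0.43 = 0.57
a ∧ ~b = min(0.32, 0.57) = 0.32
(a ∧ ~b) ⊗ b = max(0, 0.32 + 0.43 − 1) = max(0, -0.25) = 0.00
So the right-hand bound is (a ∧ ~b) ⊗ b = 0.00.
The residuum of the Łukasiewicz t-norm gives the supremum: min(1, 1 − 0.32 + 0.00).
1 − 0.32 + 0.00 = 0.68, so t = min(1, 0.68) = 0.68.
Check: 0.32 ⊗ 0.68 = max(0, 0.00) = 0.00 ≤ 0.00.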